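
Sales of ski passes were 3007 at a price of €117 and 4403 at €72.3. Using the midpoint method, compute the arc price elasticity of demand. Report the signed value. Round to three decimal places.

ΔQ = 4403 − 3007 = 1396; ΔP = 72.3 − 117 = -44.7.
Midpoints: P̄ = 94.65, Q̄ = 3705.0.
ε = (ΔQ/ΔP)(P̄/Q̄) = (1396/-44.7)(94.65/3705.0).

-0.798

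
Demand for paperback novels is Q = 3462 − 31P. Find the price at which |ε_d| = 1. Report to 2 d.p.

55.84

For linear demand Q = a − bP, ε = −bP/(a − bP). |ε| = 1 when bP = a − bP, i.e. P = a/(2b).
P = 3462/(2·31) = 3462/62 = 55.8387.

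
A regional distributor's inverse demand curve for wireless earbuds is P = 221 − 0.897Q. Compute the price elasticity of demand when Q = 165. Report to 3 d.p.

At Q = 165, P = 221 − 0.897(165) = 73.00.
dP/dQ = −0.897, so dQ/dP = 1/(−0.897) = -1.115.
ε = (dQ/dP)(P/Q) = (-1.115)(73.00/165).

-0.493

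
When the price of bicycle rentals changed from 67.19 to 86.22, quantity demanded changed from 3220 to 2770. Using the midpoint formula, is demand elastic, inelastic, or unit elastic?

Arc ε ≈ -0.606.
|ε| = 0.61 < 1.

inelastic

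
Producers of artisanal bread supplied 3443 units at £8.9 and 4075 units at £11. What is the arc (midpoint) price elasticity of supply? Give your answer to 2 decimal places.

ΔQ = 4075 − 3443 = 632; ΔP = 11 − 8.9 = 2.1.
Midpoints: P̄ = 9.95, Q̄ = 3759.0.
ε_s = (ΔQ/ΔP)(P̄/Q̄) = (632/2.1)(9.95/3759.0).

0.80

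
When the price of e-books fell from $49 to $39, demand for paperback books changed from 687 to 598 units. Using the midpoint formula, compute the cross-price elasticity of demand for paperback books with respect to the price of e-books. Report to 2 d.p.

0.61

ΔQ_x = 598 − 687 = -89; ΔP_y = 39 − 49 = -10.
Midpoints: P̄_y = 44.00, Q̄_x = 642.5.
ε_xy = (ΔQ_x/ΔP_y)(P̄_y/Q̄_x) = (-89/-10)(44.00/642.5).
ε_xy > 0, so the goods are substitutes.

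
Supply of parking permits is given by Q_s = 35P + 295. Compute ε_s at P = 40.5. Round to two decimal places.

0.83

At P = 40.5, Q_s = 1712.50.
dQ_s/dP = 35.
ε_s = (dQ_s/dP)(P/Q_s) = (35)(40.5/1712.50).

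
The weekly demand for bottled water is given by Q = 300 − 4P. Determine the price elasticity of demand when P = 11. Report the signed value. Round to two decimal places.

-0.17

At P = 11, Q = 256.
dQ/dP = −4.
ε = (dQ/dP)(P/Q) = (-4)(11/256).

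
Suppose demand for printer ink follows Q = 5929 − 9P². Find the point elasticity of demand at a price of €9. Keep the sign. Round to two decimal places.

At P = 9, Q = 5200.
dQ/dP = −18P = -162.
ε = (dQ/dP)(P/Q) = (-162)(9/5200).
|ε| < 1, so demand is inelastic at this price.

-0.28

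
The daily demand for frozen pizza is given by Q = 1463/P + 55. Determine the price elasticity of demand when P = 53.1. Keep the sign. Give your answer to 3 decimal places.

-0.334

At P = 53.1, Q = 82.552.
dQ/dP = −1463/P² = -0.519.
ε = (dQ/dP)(P/Q) = (-0.519)(53.1/82.552).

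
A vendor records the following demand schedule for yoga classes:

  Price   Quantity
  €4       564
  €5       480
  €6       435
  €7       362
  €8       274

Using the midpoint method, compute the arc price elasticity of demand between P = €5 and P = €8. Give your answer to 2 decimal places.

-1.18

At P = 5, Q = 480; at P = 8, Q = 274.
ΔQ = -206, ΔP = 3. Midpoints: P̄ = 6.50, Q̄ = 377.0.
ε = (ΔQ/ΔP)(P̄/Q̄) = (-206/3)(6.50/377.0).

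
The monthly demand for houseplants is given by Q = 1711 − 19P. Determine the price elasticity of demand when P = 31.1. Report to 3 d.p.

At P = 31.1, Q = 1120.100.
dQ/dP = −19.
ε = (dQ/dP)(P/Q) = (-19)(31.1/1120.100).
|ε| < 1, so demand is inelastic at this price.

-0.528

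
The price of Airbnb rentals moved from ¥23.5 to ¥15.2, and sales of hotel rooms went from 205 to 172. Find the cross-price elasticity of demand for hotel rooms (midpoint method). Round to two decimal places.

0.41

ΔQ_x = 172 − 205 = -33; ΔP_y = 15.2 − 23.5 = -8.3.
Midpoints: P̄_y = 19.35, Q̄_x = 188.5.
ε_xy = (ΔQ_x/ΔP_y)(P̄_y/Q̄_x) = (-33/-8.3)(19.35/188.5).
ε_xy > 0, so the goods are substitutes.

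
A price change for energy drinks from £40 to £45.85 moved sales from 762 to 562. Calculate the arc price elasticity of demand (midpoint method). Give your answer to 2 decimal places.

-2.22

ΔQ = 562 − 762 = -200; ΔP = 45.85 − 40 = 5.85.
Midpoints: P̄ = 42.92, Q̄ = 662.0.
ε = (ΔQ/ΔP)(P̄/Q̄) = (-200/5.85)(42.92/662.0).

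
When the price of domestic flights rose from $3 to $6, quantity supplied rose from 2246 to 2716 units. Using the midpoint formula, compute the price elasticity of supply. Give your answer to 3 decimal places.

ΔQ = 2716 − 2246 = 470; ΔP = 6 − 3 = 3.
Midpoints: P̄ = 4.50, Q̄ = 2481.0.
ε_s = (ΔQ/ΔP)(P̄/Q̄) = (470/3)(4.50/2481.0).

0.284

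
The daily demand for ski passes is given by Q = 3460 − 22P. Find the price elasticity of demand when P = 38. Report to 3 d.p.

At P = 38, Q = 2624.
dQ/dP = −22.
ε = (dQ/dP)(P/Q) = (-22)(38/2624).

-0.319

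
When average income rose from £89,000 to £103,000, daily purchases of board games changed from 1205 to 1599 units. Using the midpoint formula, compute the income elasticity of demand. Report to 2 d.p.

1.93

ΔQ = 394, ΔI = 14000. Midpoints: Ī = 96,000, Q̄ = 1402.0.
ε_I = (ΔQ/ΔI)(Ī/Q̄) = (394/14000)(96000/1402.0).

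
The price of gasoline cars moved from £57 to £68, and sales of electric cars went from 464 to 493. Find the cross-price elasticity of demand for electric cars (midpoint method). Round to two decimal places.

0.34

ΔQ_x = 493 − 464 = 29; ΔP_y = 68 − 57 = 11.
Midpoints: P̄_y = 62.50, Q̄_x = 478.5.
ε_xy = (ΔQ_x/ΔP_y)(P̄_y/Q̄_x) = (29/11)(62.50/478.5).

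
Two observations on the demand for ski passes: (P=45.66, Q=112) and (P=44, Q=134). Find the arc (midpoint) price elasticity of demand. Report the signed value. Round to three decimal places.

ΔQ = 134 − 112 = 22; ΔP = 44 − 45.66 = -1.66.
Midpoints: P̄ = 44.83, Q̄ = 123.0.
ε = (ΔQ/ΔP)(P̄/Q̄) = (22/-1.66)(44.83/123.0).

-4.830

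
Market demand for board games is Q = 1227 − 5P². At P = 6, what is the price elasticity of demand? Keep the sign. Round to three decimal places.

At P = 6, Q = 1047.
dQ/dP = −10P = -60.
ε = (dQ/dP)(P/Q) = (-60)(6/1047).

-0.344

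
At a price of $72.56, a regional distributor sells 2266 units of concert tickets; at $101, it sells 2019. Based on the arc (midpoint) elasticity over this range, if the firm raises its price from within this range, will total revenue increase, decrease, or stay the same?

Arc ε = (-247/28.44)(86.78/2142.5) ≈ -0.352.
|ε| = 0.35 < 1, so demand is inelastic. A price rise therefore raises total revenue.

increase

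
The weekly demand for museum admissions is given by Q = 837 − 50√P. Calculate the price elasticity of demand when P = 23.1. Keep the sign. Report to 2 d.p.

-0.20

At P = 23.1, Q = 596.688.
dQ/dP = −50/(2√P) = -5.202.
ε = (dQ/dP)(P/Q) = (-5.202)(23.1/596.688).
|ε| < 1, so demand is inelastic at this price.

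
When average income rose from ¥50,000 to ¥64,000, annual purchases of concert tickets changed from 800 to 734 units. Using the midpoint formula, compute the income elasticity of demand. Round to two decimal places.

ΔQ = -66, ΔI = 14000. Midpoints: Ī = 57,000, Q̄ = 767.0.
ε_I = (ΔQ/ΔI)(Ī/Q̄) = (-66/14000)(57000/767.0).
ε_I < 0, so the good is inferior.

-0.35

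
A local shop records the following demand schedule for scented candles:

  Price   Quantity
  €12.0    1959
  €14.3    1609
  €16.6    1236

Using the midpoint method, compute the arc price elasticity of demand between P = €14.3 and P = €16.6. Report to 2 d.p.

-1.76

At P = 14.3, Q = 1609; at P = 16.6, Q = 1236.
ΔQ = -373, ΔP = 2.3. Midpoints: P̄ = 15.45, Q̄ = 1422.5.
ε = (ΔQ/ΔP)(P̄/Q̄) = (-373/2.3)(15.45/1422.5).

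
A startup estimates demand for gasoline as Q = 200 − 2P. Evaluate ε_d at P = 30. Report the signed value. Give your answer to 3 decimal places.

-0.429

At P = 30, Q = 140.
dQ/dP = −2.
ε = (dQ/dP)(P/Q) = (-2)(30/140).
|ε| < 1, so demand is inelastic at this price.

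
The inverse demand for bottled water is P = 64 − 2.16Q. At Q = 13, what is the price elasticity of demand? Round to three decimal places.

At Q = 13, P = 64 − 2.16(13) = 35.92.
dP/dQ = −2.16, so dQ/dP = 1/(−2.16) = -0.463.
ε = (dQ/dP)(P/Q) = (-0.463)(35.92/13).

-1.279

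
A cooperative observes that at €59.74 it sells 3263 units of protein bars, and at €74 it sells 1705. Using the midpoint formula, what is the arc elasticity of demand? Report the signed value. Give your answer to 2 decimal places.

-2.94

ΔQ = 1705 − 3263 = -1558; ΔP = 74 − 59.74 = 14.26.
Midpoints: P̄ = 66.87, Q̄ = 2484.0.
ε = (ΔQ/ΔP)(P̄/Q̄) = (-1558/14.26)(66.87/2484.0).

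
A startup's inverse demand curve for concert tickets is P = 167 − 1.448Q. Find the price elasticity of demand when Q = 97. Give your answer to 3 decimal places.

At Q = 97, P = 167 − 1.448(97) = 26.54.
dP/dQ = −1.448, so dQ/dP = 1/(−1.448) = -0.691.
ε = (dQ/dP)(P/Q) = (-0.691)(26.54/97).

-0.189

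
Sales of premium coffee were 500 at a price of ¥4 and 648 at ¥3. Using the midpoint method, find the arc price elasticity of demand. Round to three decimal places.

ΔQ = 648 − 500 = 148; ΔP = 3 − 4 = -1.
Midpoints: P̄ = 3.50, Q̄ = 574.0.
ε = (ΔQ/ΔP)(P̄/Q̄) = (148/-1)(3.50/574.0).

-0.902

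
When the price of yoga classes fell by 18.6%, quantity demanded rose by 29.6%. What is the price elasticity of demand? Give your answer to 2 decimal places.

ε = %ΔQ / %ΔP = (29.6)/(-18.6) = -1.591.

-1.59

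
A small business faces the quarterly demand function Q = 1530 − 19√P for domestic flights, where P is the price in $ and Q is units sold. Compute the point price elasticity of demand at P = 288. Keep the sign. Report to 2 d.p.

At P = 288, Q = 1207.559.
dQ/dP = −19/(2√P) = -0.560.
ε = (dQ/dP)(P/Q) = (-0.560)(288/1207.559).

-0.13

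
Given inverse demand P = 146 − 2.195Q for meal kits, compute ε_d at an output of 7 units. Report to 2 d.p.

-8.50

At Q = 7, P = 146 − 2.195(7) = 130.63.
dP/dQ = −2.195, so dQ/dP = 1/(−2.195) = -0.456.
ε = (dQ/dP)(P/Q) = (-0.456)(130.63/7).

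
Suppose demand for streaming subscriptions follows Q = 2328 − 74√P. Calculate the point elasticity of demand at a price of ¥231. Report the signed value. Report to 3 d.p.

At P = 231, Q = 1203.297.
dQ/dP = −74/(2√P) = -2.434.
ε = (dQ/dP)(P/Q) = (-2.434)(231/1203.297).

-0.467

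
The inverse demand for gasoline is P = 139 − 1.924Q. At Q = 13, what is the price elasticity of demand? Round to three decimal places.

-4.557

At Q = 13, P = 139 − 1.924(13) = 113.99.
dP/dQ = −1.924, so dQ/dP = 1/(−1.924) = -0.520.
ε = (dQ/dP)(P/Q) = (-0.520)(113.99/13).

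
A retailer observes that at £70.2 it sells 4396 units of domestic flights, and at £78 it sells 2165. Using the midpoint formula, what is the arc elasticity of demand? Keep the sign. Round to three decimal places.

ΔQ = 2165 − 4396 = -2231; ΔP = 78 − 70.2 = 7.8.
Midpoints: P̄ = 74.10, Q̄ = 3280.5.
ε = (ΔQ/ΔP)(P̄/Q̄) = (-2231/7.8)(74.10/3280.5).

-6.461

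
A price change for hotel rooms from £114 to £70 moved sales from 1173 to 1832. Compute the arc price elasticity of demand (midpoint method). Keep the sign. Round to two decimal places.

ΔQ = 1832 − 1173 = 659; ΔP = 70 − 114 = -44.
Midpoints: P̄ = 92.00, Q̄ = 1502.5.
ε = (ΔQ/ΔP)(P̄/Q̄) = (659/-44)(92.00/1502.5).

-0.92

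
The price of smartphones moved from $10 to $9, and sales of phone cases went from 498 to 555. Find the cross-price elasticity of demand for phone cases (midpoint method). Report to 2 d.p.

-1.03

ΔQ_x = 555 − 498 = 57; ΔP_y = 9 − 10 = -1.
Midpoints: P̄_y = 9.50, Q̄_x = 526.5.
ε_xy = (ΔQ_x/ΔP_y)(P̄_y/Q̄_x) = (57/-1)(9.50/526.5).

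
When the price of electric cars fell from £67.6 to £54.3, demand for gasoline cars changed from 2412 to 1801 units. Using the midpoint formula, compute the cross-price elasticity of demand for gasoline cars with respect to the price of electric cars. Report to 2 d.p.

1.33

ΔQ_x = 1801 − 2412 = -611; ΔP_y = 54.3 − 67.6 = -13.3.
Midpoints: P̄_y = 60.95, Q̄_x = 2106.5.
ε_xy = (ΔQ_x/ΔP_y)(P̄_y/Q̄_x) = (-611/-13.3)(60.95/2106.5).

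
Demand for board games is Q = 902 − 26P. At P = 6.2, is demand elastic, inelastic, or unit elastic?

Q = 740.800, dQ/dP = -26.
ε = (dQ/dP)(P/Q) ≈ -0.218.
|ε| = 0.22 < 1.

inelastic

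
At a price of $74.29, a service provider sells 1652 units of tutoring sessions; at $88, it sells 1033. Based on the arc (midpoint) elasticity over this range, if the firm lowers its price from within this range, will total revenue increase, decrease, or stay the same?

Arc ε = (-619/13.71)(81.15/1342.5) ≈ -2.729.
|ε| = 2.73 > 1, so demand is elastic. A price cut therefore raises total revenue.

increase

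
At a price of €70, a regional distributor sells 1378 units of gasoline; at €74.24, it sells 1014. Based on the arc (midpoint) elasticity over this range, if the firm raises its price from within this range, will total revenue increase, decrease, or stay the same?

Arc ε = (-364/4.24)(72.12/1196.0) ≈ -5.177.
|ε| = 5.18 > 1, so demand is elastic. A price rise therefore reduces total revenue.

decrease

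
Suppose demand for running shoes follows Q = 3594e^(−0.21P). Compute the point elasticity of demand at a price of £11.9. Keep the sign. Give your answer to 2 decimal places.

At P = 11.9, Q = 295.309.
dQ/dP = −0.21·3594e^(−0.21P) = −0.21Q = -62.015.
ε = (dQ/dP)(P/Q) = (-62.015)(11.9/295.309).
|ε| > 1, so demand is elastic at this price.

-2.50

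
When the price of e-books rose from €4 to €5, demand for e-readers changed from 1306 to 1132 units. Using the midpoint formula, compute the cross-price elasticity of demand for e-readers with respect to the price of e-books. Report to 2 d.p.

ΔQ_x = 1132 − 1306 = -174; ΔP_y = 5 − 4 = 1.
Midpoints: P̄_y = 4.50, Q̄_x = 1219.0.
ε_xy = (ΔQ_x/ΔP_y)(P̄_y/Q̄_x) = (-174/1)(4.50/1219.0).

-0.64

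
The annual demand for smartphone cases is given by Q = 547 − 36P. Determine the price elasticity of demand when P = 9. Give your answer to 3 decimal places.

-1.453

At P = 9, Q = 223.
dQ/dP = −36.
ε = (dQ/dP)(P/Q) = (-36)(9/223).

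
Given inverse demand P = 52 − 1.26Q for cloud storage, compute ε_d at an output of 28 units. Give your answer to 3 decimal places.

At Q = 28, P = 52 − 1.26(28) = 16.72.
dP/dQ = −1.26, so dQ/dP = 1/(−1.26) = -0.794.
ε = (dQ/dP)(P/Q) = (-0.794)(16.72/28).

-0.474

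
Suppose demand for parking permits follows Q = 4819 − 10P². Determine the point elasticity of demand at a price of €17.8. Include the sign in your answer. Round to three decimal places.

At P = 17.8, Q = 1650.600.
dQ/dP = −20P = -356.
ε = (dQ/dP)(P/Q) = (-356)(17.8/1650.600).

-3.839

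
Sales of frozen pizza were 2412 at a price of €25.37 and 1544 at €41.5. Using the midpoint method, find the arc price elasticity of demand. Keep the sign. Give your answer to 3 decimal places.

ΔQ = 1544 − 2412 = -868; ΔP = 41.5 − 25.37 = 16.13.
Midpoints: P̄ = 33.44, Q̄ = 1978.0.
ε = (ΔQ/ΔP)(P̄/Q̄) = (-868/16.13)(33.44/1978.0).

-0.910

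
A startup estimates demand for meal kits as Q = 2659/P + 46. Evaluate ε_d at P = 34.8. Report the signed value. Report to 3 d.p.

At P = 34.8, Q = 122.408.
dQ/dP = −2659/P² = -2.196.
ε = (dQ/dP)(P/Q) = (-2.196)(34.8/122.408).

-0.624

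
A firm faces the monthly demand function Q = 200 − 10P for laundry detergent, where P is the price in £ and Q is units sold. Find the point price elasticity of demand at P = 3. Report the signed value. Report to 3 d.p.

At P = 3, Q = 170.
dQ/dP = −10.
ε = (dQ/dP)(P/Q) = (-10)(3/170).
|ε| < 1, so demand is inelastic at this price.

-0.176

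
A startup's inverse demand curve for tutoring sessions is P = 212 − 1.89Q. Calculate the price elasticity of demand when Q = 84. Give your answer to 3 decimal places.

At Q = 84, P = 212 − 1.89(84) = 53.24.
dP/dQ = −1.89, so dQ/dP = 1/(−1.89) = -0.529.
ε = (dQ/dP)(P/Q) = (-0.529)(53.24/84).

-0.335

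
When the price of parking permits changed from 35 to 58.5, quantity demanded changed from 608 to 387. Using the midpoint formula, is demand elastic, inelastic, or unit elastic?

inelastic

Arc ε ≈ -0.884.
|ε| = 0.88 < 1.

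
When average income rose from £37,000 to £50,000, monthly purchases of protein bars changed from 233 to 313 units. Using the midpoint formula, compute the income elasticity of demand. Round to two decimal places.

0.98

ΔQ = 80, ΔI = 13000. Midpoints: Ī = 43,500, Q̄ = 273.0.
ε_I = (ΔQ/ΔI)(Ī/Q̄) = (80/13000)(43500/273.0).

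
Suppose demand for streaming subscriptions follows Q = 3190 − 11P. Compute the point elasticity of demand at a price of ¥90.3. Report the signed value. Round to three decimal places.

-0.452

At P = 90.3, Q = 2196.700.
dQ/dP = −11.
ε = (dQ/dP)(P/Q) = (-11)(90.3/2196.700).
|ε| < 1, so demand is inelastic at this price.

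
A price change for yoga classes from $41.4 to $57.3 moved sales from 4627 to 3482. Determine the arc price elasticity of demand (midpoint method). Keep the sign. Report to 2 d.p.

-0.88

ΔQ = 3482 − 4627 = -1145; ΔP = 57.3 − 41.4 = 15.9.
Midpoints: P̄ = 49.35, Q̄ = 4054.5.
ε = (ΔQ/ΔP)(P̄/Q̄) = (-1145/15.9)(49.35/4054.5).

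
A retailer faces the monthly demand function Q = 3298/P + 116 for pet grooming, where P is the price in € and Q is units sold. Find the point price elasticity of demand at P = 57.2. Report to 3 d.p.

At P = 57.2, Q = 173.657.
dQ/dP = −3298/P² = -1.008.
ε = (dQ/dP)(P/Q) = (-1.008)(57.2/173.657).
|ε| < 1, so demand is inelastic at this price.

-0.332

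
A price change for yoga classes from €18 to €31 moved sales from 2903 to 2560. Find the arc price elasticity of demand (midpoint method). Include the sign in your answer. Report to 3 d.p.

ΔQ = 2560 − 2903 = -343; ΔP = 31 − 18 = 13.
Midpoints: P̄ = 24.50, Q̄ = 2731.5.
ε = (ΔQ/ΔP)(P̄/Q̄) = (-343/13)(24.50/2731.5).

-0.237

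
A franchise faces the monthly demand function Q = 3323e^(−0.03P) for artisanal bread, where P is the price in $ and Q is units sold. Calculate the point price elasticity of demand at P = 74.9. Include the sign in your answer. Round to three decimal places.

At P = 74.9, Q = 351.294.
dQ/dP = −0.03·3323e^(−0.03P) = −0.03Q = -10.539.
ε = (dQ/dP)(P/Q) = (-10.539)(74.9/351.294).
|ε| > 1, so demand is elastic at this price.

-2.247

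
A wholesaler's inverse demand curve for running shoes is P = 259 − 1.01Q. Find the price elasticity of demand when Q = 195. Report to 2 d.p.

At Q = 195, P = 259 − 1.01(195) = 62.05.
dP/dQ = −1.01, so dQ/dP = 1/(−1.01) = -0.990.
ε = (dQ/dP)(P/Q) = (-0.990)(62.05/195).

-0.32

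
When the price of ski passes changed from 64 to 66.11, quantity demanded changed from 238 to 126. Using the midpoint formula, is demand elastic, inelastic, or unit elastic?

Arc ε ≈ -18.973.
|ε| = 18.97 > 1.

elastic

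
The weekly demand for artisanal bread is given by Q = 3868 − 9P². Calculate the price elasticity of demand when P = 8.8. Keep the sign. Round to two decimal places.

At P = 8.8, Q = 3171.040.
dQ/dP = −18P = -158.400.
ε = (dQ/dP)(P/Q) = (-158.400)(8.8/3171.040).
|ε| < 1, so demand is inelastic at this price.

-0.44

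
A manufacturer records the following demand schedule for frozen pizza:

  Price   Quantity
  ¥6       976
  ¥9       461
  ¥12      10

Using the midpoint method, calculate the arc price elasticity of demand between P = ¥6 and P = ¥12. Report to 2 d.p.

At P = 6, Q = 976; at P = 12, Q = 10.
ΔQ = -966, ΔP = 6. Midpoints: P̄ = 9.00, Q̄ = 493.0.
ε = (ΔQ/ΔP)(P̄/Q̄) = (-966/6)(9.00/493.0).

-2.94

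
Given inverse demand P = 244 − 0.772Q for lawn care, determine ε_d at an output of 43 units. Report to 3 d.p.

-6.350

At Q = 43, P = 244 − 0.772(43) = 210.80.
dP/dQ = −0.772, so dQ/dP = 1/(−0.772) = -1.295.
ε = (dQ/dP)(P/Q) = (-1.295)(210.80/43).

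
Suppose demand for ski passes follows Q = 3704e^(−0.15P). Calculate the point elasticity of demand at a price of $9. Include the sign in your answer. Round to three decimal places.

-1.350

At P = 9, Q = 960.226.
dQ/dP = −0.15·3704e^(−0.15P) = −0.15Q = -144.034.
ε = (dQ/dP)(P/Q) = (-144.034)(9/960.226).
|ε| > 1, so demand is elastic at this price.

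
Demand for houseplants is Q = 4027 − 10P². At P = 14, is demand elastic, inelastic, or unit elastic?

elastic

Q = 2067, dQ/dP = -280.
ε = (dQ/dP)(P/Q) ≈ -1.896.
|ε| = 1.90 > 1.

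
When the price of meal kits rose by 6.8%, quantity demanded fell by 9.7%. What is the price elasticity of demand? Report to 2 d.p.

ε = %ΔQ / %ΔP = (-9.7)/(6.8) = -1.426.

-1.43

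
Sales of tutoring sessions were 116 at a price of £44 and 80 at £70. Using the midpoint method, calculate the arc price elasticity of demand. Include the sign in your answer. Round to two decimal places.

-0.81

ΔQ = 80 − 116 = -36; ΔP = 70 − 44 = 26.
Midpoints: P̄ = 57.00, Q̄ = 98.0.
ε = (ΔQ/ΔP)(P̄/Q̄) = (-36/26)(57.00/98.0).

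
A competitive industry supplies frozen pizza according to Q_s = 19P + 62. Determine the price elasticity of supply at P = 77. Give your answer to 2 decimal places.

0.96

At P = 77, Q_s = 1525.
dQ_s/dP = 19.
ε_s = (dQ_s/dP)(P/Q_s) = (19)(77/1525).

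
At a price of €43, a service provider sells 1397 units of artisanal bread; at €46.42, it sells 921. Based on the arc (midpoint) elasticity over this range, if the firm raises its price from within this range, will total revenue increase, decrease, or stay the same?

Arc ε = (-476/3.42)(44.71/1159.0) ≈ -5.369.
|ε| = 5.37 > 1, so demand is elastic. A price rise therefore reduces total revenue.

decrease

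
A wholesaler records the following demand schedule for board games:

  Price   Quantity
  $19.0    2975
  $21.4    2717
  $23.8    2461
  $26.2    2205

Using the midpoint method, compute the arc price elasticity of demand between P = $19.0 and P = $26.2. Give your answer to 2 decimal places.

At P = 19.0, Q = 2975; at P = 26.2, Q = 2205.
ΔQ = -770, ΔP = 7.2. Midpoints: P̄ = 22.60, Q̄ = 2590.0.
ε = (ΔQ/ΔP)(P̄/Q̄) = (-770/7.2)(22.60/2590.0).

-0.93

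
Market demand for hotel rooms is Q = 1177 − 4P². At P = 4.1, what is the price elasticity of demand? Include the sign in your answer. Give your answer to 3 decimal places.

At P = 4.1, Q = 1109.760.
dQ/dP = −8P = -32.800.
ε = (dQ/dP)(P/Q) = (-32.800)(4.1/1109.760).

-0.121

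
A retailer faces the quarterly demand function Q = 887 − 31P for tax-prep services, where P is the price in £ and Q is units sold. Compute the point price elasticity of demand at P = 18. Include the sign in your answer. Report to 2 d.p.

-1.70

At P = 18, Q = 329.
dQ/dP = −31.
ε = (dQ/dP)(P/Q) = (-31)(18/329).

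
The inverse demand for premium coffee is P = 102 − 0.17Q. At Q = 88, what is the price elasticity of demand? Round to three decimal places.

-5.818

At Q = 88, P = 102 − 0.17(88) = 87.04.
dP/dQ = −0.17, so dQ/dP = 1/(−0.17) = -5.882.
ε = (dQ/dP)(P/Q) = (-5.882)(87.04/88).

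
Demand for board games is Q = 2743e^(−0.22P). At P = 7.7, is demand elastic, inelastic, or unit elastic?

elastic

Q = 504.117, dQ/dP = -110.906.
ε = (dQ/dP)(P/Q) ≈ -1.694.
|ε| = 1.69 > 1.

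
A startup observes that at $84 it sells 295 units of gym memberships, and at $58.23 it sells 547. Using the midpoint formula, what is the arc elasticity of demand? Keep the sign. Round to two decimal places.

-1.65

ΔQ = 547 − 295 = 252; ΔP = 58.23 − 84 = -25.77.
Midpoints: P̄ = 71.11, Q̄ = 421.0.
ε = (ΔQ/ΔP)(P̄/Q̄) = (252/-25.77)(71.11/421.0).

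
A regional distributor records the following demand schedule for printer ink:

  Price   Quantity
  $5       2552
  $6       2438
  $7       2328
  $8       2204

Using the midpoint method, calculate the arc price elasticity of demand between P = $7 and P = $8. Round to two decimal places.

-0.41

At P = 7, Q = 2328; at P = 8, Q = 2204.
ΔQ = -124, ΔP = 1. Midpoints: P̄ = 7.50, Q̄ = 2266.0.
ε = (ΔQ/ΔP)(P̄/Q̄) = (-124/1)(7.50/2266.0).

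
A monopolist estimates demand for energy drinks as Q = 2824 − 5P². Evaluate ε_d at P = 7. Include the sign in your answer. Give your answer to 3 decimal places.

At P = 7, Q = 2579.
dQ/dP = −10P = -70.
ε = (dQ/dP)(P/Q) = (-70)(7/2579).
|ε| < 1, so demand is inelastic at this price.

-0.190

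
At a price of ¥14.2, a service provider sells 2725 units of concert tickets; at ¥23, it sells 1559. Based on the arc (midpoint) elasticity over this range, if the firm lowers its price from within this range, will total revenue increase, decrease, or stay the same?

Arc ε = (-1166/8.8)(18.60/2142.0) ≈ -1.151.
|ε| = 1.15 > 1, so demand is elastic. A price cut therefore raises total revenue.

increase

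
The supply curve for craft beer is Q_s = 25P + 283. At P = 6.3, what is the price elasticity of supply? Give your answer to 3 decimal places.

0.358

At P = 6.3, Q_s = 440.50.
dQ_s/dP = 25.
ε_s = (dQ_s/dP)(P/Q_s) = (25)(6.3/440.50).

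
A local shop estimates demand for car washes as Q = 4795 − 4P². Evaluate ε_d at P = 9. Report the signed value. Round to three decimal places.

At P = 9, Q = 4471.
dQ/dP = −8P = -72.
ε = (dQ/dP)(P/Q) = (-72)(9/4471).
|ε| < 1, so demand is inelastic at this price.

-0.145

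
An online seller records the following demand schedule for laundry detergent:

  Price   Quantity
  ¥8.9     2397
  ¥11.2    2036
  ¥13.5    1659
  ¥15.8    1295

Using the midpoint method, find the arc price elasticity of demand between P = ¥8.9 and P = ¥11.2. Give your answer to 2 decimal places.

-0.71

At P = 8.9, Q = 2397; at P = 11.2, Q = 2036.
ΔQ = -361, ΔP = 2.3. Midpoints: P̄ = 10.05, Q̄ = 2216.5.
ε = (ΔQ/ΔP)(P̄/Q̄) = (-361/2.3)(10.05/2216.5).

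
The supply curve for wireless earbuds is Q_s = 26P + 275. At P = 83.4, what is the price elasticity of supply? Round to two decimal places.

At P = 83.4, Q_s = 2443.40.
dQ_s/dP = 26.
ε_s = (dQ_s/dP)(P/Q_s) = (26)(83.4/2443.40).

0.89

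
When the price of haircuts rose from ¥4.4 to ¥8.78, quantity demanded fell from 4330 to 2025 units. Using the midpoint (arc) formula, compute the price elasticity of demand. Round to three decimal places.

ΔQ = 2025 − 4330 = -2305; ΔP = 8.78 − 4.4 = 4.38.
Midpoints: P̄ = 6.59, Q̄ = 3177.5.
ε = (ΔQ/ΔP)(P̄/Q̄) = (-2305/4.38)(6.59/3177.5).

-1.091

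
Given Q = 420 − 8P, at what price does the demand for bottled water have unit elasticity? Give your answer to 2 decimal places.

26.25

For linear demand Q = a − bP, ε = −bP/(a − bP). |ε| = 1 when bP = a − bP, i.e. P = a/(2b).
P = 420/(2·8) = 420/16 = 26.2500.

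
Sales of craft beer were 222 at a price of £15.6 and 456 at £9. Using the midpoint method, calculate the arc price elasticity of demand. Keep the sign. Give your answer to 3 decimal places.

ΔQ = 456 − 222 = 234; ΔP = 9 − 15.6 = -6.6.
Midpoints: P̄ = 12.30, Q̄ = 339.0.
ε = (ΔQ/ΔP)(P̄/Q̄) = (234/-6.6)(12.30/339.0).

-1.286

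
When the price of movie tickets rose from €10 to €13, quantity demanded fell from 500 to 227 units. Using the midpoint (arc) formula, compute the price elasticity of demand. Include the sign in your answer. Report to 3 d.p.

ΔQ = 227 − 500 = -273; ΔP = 13 − 10 = 3.
Midpoints: P̄ = 11.50, Q̄ = 363.5.
ε = (ΔQ/ΔP)(P̄/Q̄) = (-273/3)(11.50/363.5).

-2.879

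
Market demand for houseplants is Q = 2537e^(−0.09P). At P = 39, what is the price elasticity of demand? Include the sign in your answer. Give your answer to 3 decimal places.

At P = 39, Q = 75.848.
dQ/dP = −0.09·2537e^(−0.09P) = −0.09Q = -6.826.
ε = (dQ/dP)(P/Q) = (-6.826)(39/75.848).

-3.510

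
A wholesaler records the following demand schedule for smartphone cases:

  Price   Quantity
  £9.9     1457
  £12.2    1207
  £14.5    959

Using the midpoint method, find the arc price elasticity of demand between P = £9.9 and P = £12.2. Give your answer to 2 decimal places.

-0.90

At P = 9.9, Q = 1457; at P = 12.2, Q = 1207.
ΔQ = -250, ΔP = 2.3. Midpoints: P̄ = 11.05, Q̄ = 1332.0.
ε = (ΔQ/ΔP)(P̄/Q̄) = (-250/2.3)(11.05/1332.0).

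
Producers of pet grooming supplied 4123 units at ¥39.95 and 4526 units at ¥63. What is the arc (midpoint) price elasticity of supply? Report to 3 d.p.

ΔQ = 4526 − 4123 = 403; ΔP = 63 − 39.95 = 23.05.
Midpoints: P̄ = 51.48, Q̄ = 4324.5.
ε_s = (ΔQ/ΔP)(P̄/Q̄) = (403/23.05)(51.48/4324.5).

0.208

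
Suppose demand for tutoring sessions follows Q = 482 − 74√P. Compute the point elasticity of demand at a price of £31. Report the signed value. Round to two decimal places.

-2.94

At P = 31, Q = 69.985.
dQ/dP = −74/(2√P) = -6.645.
ε = (dQ/dP)(P/Q) = (-6.645)(31/69.985).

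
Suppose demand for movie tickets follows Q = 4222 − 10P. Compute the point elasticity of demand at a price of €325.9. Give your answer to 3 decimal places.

At P = 325.9, Q = 963.
dQ/dP = −10.
ε = (dQ/dP)(P/Q) = (-10)(325.9/963).

-3.384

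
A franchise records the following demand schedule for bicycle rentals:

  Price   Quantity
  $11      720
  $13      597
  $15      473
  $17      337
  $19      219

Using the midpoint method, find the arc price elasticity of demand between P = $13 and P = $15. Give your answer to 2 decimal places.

At P = 13, Q = 597; at P = 15, Q = 473.
ΔQ = -124, ΔP = 2. Midpoints: P̄ = 14.00, Q̄ = 535.0.
ε = (ΔQ/ΔP)(P̄/Q̄) = (-124/2)(14.00/535.0).

-1.62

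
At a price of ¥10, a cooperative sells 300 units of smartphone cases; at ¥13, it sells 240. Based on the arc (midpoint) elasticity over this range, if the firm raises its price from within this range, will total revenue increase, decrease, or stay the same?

Arc ε = (-60/3)(11.50/270.0) ≈ -0.852.
|ε| = 0.85 < 1, so demand is inelastic. A price rise therefore raises total revenue.

increase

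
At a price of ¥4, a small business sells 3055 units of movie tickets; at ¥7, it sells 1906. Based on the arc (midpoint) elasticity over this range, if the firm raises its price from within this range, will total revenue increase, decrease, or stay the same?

Arc ε = (-1149/3)(5.50/2480.5) ≈ -0.849.
|ε| = 0.85 < 1, so demand is inelastic. A price rise therefore raises total revenue.

increase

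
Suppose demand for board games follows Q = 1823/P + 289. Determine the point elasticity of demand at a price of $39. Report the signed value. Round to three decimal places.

-0.139

At P = 39, Q = 335.744.
dQ/dP = −1823/P² = -1.199.
ε = (dQ/dP)(P/Q) = (-1.199)(39/335.744).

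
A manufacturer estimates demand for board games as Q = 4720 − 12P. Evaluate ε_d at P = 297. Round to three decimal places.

-3.083

At P = 297, Q = 1156.
dQ/dP = −12.
ε = (dQ/dP)(P/Q) = (-12)(297/1156).
|ε| > 1, so demand is elastic at this price.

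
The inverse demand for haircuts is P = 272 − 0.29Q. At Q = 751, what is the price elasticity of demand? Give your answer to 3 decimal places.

-0.249

At Q = 751, P = 272 − 0.29(751) = 54.21.
dP/dQ = −0.29, so dQ/dP = 1/(−0.29) = -3.448.
ε = (dQ/dP)(P/Q) = (-3.448)(54.21/751).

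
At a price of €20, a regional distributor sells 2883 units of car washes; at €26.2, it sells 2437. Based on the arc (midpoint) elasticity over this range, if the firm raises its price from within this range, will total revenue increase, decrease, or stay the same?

increase

Arc ε = (-446/6.2)(23.10/2660.0) ≈ -0.625.
|ε| = 0.62 < 1, so demand is inelastic. A price rise therefore raises total revenue.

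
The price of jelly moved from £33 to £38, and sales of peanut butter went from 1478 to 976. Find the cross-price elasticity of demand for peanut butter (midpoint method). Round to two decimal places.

-2.90

ΔQ_x = 976 − 1478 = -502; ΔP_y = 38 − 33 = 5.
Midpoints: P̄_y = 35.50, Q̄_x = 1227.0.
ε_xy = (ΔQ_x/ΔP_y)(P̄_y/Q̄_x) = (-502/5)(35.50/1227.0).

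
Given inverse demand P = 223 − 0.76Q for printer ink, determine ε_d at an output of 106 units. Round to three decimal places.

-1.768

At Q = 106, P = 223 − 0.76(106) = 142.44.
dP/dQ = −0.76, so dQ/dP = 1/(−0.76) = -1.316.
ε = (dQ/dP)(P/Q) = (-1.316)(142.44/106).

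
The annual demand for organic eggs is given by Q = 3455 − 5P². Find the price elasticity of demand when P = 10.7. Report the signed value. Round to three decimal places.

-0.397

At P = 10.7, Q = 2882.550.
dQ/dP = −10P = -107.
ε = (dQ/dP)(P/Q) = (-107)(10.7/2882.550).
|ε| < 1, so demand is inelastic at this price.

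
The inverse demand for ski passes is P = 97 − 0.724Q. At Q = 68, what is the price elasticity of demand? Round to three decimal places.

At Q = 68, P = 97 − 0.724(68) = 47.77.
dP/dQ = −0.724, so dQ/dP = 1/(−0.724) = -1.381.
ε = (dQ/dP)(P/Q) = (-1.381)(47.77/68).

-0.970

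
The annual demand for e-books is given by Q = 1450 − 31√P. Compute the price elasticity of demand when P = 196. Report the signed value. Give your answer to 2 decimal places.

-0.21

At P = 196, Q = 1016.
dQ/dP = −31/(2√P) = -1.107.
ε = (dQ/dP)(P/Q) = (-1.107)(196/1016).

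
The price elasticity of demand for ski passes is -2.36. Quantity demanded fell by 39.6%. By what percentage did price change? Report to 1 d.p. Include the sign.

%ΔP ≈ %ΔQ / ε = (-39.6%)/(-2.36) = 16.78%.

16.8%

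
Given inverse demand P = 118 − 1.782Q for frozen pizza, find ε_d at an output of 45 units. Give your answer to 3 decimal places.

-0.472

At Q = 45, P = 118 − 1.782(45) = 37.81.
dP/dQ = −1.782, so dQ/dP = 1/(−1.782) = -0.561.
ε = (dQ/dP)(P/Q) = (-0.561)(37.81/45).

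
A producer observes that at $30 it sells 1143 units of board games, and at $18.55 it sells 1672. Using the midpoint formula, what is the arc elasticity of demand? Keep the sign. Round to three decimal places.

-0.797

ΔQ = 1672 − 1143 = 529; ΔP = 18.55 − 30 = -11.45.
Midpoints: P̄ = 24.27, Q̄ = 1407.5.
ε = (ΔQ/ΔP)(P̄/Q̄) = (529/-11.45)(24.27/1407.5).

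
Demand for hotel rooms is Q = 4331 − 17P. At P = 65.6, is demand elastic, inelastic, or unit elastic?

inelastic

Q = 3215.800, dQ/dP = -17.
ε = (dQ/dP)(P/Q) ≈ -0.347.
|ε| = 0.35 < 1.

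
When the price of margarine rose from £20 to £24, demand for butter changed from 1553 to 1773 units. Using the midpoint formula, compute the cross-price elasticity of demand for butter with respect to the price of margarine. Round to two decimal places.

ΔQ_x = 1773 − 1553 = 220; ΔP_y = 24 − 20 = 4.
Midpoints: P̄_y = 22.00, Q̄_x = 1663.0.
ε_xy = (ΔQ_x/ΔP_y)(P̄_y/Q̄_x) = (220/4)(22.00/1663.0).
ε_xy > 0, so the goods are substitutes.

0.73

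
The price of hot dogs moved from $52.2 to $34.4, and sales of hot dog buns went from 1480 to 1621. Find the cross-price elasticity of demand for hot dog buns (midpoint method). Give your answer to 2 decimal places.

ΔQ_x = 1621 − 1480 = 141; ΔP_y = 34.4 − 52.2 = -17.8.
Midpoints: P̄_y = 43.30, Q̄_x = 1550.5.
ε_xy = (ΔQ_x/ΔP_y)(P̄_y/Q̄_x) = (141/-17.8)(43.30/1550.5).

-0.22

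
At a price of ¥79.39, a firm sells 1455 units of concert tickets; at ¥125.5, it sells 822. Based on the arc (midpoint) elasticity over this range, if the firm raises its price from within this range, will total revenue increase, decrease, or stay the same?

decrease

Arc ε = (-633/46.11)(102.44/1138.5) ≈ -1.235.
|ε| = 1.24 > 1, so demand is elastic. A price rise therefore reduces total revenue.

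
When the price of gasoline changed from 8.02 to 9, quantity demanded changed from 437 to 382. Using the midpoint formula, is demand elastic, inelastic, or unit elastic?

Arc ε ≈ -1.166.
|ε| = 1.17 > 1.

elastic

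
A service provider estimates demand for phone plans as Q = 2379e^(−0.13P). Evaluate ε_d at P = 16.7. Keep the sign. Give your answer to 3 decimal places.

-2.171

At P = 16.7, Q = 271.357.
dQ/dP = −0.13·2379e^(−0.13P) = −0.13Q = -35.276.
ε = (dQ/dP)(P/Q) = (-35.276)(16.7/271.357).
|ε| > 1, so demand is elastic at this price.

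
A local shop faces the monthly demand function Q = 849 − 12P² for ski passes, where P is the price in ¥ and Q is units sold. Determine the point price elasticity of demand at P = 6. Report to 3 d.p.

At P = 6, Q = 417.
dQ/dP = −24P = -144.
ε = (dQ/dP)(P/Q) = (-144)(6/417).

-2.072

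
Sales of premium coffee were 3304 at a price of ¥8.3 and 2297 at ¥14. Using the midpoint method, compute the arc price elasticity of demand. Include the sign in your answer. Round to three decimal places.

-0.703

ΔQ = 2297 − 3304 = -1007; ΔP = 14 − 8.3 = 5.7.
Midpoints: P̄ = 11.15, Q̄ = 2800.5.
ε = (ΔQ/ΔP)(P̄/Q̄) = (-1007/5.7)(11.15/2800.5).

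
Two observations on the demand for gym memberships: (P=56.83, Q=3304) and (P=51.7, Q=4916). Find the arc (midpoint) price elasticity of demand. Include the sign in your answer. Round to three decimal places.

ΔQ = 4916 − 3304 = 1612; ΔP = 51.7 − 56.83 = -5.13.
Midpoints: P̄ = 54.27, Q̄ = 4110.0.
ε = (ΔQ/ΔP)(P̄/Q̄) = (1612/-5.13)(54.27/4110.0).

-4.149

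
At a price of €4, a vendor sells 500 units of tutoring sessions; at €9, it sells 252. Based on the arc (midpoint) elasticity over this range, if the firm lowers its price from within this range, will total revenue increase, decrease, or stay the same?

decrease

Arc ε = (-248/5)(6.50/376.0) ≈ -0.857.
|ε| = 0.86 < 1, so demand is inelastic. A price cut therefore reduces total revenue.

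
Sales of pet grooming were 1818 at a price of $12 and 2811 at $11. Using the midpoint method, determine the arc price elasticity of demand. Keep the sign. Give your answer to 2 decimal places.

-4.93

ΔQ = 2811 − 1818 = 993; ΔP = 11 − 12 = -1.
Midpoints: P̄ = 11.50, Q̄ = 2314.5.
ε = (ΔQ/ΔP)(P̄/Q̄) = (993/-1)(11.50/2314.5).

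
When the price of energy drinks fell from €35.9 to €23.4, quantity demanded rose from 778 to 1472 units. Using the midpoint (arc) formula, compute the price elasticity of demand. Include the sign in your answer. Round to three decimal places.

-1.463

ΔQ = 1472 − 778 = 694; ΔP = 23.4 − 35.9 = -12.5.
Midpoints: P̄ = 29.65, Q̄ = 1125.0.
ε = (ΔQ/ΔP)(P̄/Q̄) = (694/-12.5)(29.65/1125.0).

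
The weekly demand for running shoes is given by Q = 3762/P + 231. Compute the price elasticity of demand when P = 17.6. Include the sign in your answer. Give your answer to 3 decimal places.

At P = 17.6, Q = 444.750.
dQ/dP = −3762/P² = -12.145.
ε = (dQ/dP)(P/Q) = (-12.145)(17.6/444.750).
|ε| < 1, so demand is inelastic at this price.

-0.481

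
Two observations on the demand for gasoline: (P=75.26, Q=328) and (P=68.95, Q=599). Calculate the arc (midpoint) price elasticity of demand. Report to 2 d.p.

ΔQ = 599 − 328 = 271; ΔP = 68.95 − 75.26 = -6.31.
Midpoints: P̄ = 72.11, Q̄ = 463.5.
ε = (ΔQ/ΔP)(P̄/Q̄) = (271/-6.31)(72.11/463.5).

-6.68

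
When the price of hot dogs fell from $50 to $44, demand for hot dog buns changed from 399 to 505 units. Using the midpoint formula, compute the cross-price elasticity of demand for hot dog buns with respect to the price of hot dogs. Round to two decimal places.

-1.84

ΔQ_x = 505 − 399 = 106; ΔP_y = 44 − 50 = -6.
Midpoints: P̄_y = 47.00, Q̄_x = 452.0.
ε_xy = (ΔQ_x/ΔP_y)(P̄_y/Q̄_x) = (106/-6)(47.00/452.0).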